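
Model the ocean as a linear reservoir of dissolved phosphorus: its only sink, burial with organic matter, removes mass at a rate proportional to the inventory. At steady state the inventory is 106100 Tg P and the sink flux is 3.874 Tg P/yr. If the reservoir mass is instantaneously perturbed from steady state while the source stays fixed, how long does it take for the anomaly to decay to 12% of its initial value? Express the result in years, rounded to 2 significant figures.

For a linear reservoir the anomaly decays as exp(−t/τ) with τ = M/F = 106100/3.874 = 27390 yr.
exp(−t/τ) = 0.12 ⇒ t = −τ ln(0.12) = 27390 × 2.120 = 58070 yr.

58000 yr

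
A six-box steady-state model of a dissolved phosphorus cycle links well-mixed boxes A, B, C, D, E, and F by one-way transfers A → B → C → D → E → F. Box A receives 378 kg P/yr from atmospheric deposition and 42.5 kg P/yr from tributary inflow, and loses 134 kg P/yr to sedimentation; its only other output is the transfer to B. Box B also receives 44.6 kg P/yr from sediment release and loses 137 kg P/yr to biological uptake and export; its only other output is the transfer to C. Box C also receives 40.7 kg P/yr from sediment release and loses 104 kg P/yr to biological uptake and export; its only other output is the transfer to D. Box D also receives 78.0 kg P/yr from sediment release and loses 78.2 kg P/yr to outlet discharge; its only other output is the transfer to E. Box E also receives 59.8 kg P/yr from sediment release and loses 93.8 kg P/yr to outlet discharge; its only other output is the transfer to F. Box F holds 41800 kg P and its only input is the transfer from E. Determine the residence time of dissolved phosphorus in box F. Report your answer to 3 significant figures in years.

Box A: F(A→B) = (378 + 42.5) − 134 = 286.50 kg P/yr.
Box B: F(B→C) = (286.50 + 44.6) − 137 = 194.10 kg P/yr.
Box C: F(C→D) = (194.10 + 40.7) − 104 = 130.80 kg P/yr.
Box D: F(D→E) = (130.80 + 78.0) − 78.2 = 130.60 kg P/yr.
Box E: F(E→F) = (130.60 + 59.8) − 93.8 = 96.600 kg P/yr.
Box F throughput = its input = 96.600 kg P/yr; τ = 41800 / 96.600 = 432.7 yr.

433 yr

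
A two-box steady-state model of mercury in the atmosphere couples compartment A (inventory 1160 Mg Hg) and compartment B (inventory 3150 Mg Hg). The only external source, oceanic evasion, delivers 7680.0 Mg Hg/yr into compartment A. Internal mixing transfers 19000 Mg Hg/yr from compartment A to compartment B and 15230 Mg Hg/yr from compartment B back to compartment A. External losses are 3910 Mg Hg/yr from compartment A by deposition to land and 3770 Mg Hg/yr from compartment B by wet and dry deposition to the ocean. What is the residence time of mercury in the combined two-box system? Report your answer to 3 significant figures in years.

0.561 yr

Residence time in the combined system uses the total inventory and the total *external* removal — internal exchanges between the two boxes cancel.
M_total = 1160 + 3150 = 4310.0 Mg Hg.
ΣF_external_out = 3910 + 3770 = 7680.0 Mg Hg/yr.
τ = M_total / ΣF_ext = 4310.0 / 7680.0 = 0.5612 yr.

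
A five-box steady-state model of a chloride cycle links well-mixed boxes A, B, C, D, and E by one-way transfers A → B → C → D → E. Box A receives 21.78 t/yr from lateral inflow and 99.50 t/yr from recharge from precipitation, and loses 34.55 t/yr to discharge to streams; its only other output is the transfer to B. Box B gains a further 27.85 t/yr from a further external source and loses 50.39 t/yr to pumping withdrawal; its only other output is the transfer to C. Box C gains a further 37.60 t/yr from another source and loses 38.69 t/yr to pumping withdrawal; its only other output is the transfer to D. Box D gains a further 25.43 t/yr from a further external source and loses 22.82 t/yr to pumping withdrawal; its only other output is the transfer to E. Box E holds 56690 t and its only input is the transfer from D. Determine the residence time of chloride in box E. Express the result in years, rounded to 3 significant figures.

Box A: F(A→B) = (21.78 + 99.50) − 34.55 = 86.730 t/yr.
Box B: F(B→C) = (86.730 + 27.85) − 50.39 = 64.190 t/yr.
Box C: F(C→D) = (64.190 + 37.60) − 38.69 = 63.100 t/yr.
Box D: F(D→E) = (63.100 + 25.43) − 22.82 = 65.710 t/yr.
Box E throughput = its input = 65.710 t/yr; τ = 56690 / 65.710 = 862.7 yr.

863 yr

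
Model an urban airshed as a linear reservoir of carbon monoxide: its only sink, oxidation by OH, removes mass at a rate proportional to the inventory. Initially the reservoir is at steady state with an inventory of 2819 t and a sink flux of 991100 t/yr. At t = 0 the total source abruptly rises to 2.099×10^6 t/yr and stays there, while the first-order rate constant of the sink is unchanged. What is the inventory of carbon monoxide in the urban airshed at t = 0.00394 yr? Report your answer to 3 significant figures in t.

Residence time τ = M₀/F₀ = 0.002844 yr. The eventual steady state is M_∞ = M₀·(F₁/F₀) = 2819 × 2.099×10^6/991100 = 5970.2 t.
The anomaly ΔM(t) = M(t) − M_∞ decays as ΔM₀·e^(−t/τ) with ΔM₀ = 2819 − 5970.2 = −3151 t.
At t = 0.00394 yr, e^(−t/τ) = e^(−1.385) = 0.2503, so ΔM = −788.7 t and M = 5970.2 − 788.7 = 5181.6 t.

5180 t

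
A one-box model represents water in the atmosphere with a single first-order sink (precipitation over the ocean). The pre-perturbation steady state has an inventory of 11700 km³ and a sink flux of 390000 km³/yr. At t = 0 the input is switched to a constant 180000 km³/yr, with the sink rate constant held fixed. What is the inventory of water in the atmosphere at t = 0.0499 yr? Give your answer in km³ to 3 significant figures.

The sink rate constant is k = F₀/M₀ = 390000/11700 = 33.33 yr⁻¹.
Solving dM/dt = F₁ − kM with M(0) = M₀ gives M(t) = F₁/k + (M₀ − F₁/k)·e^(−kt).
F₁/k = 180000/33.33 = 5400.0 km³; kt = 33.33 × 0.0499 = 1.663, e^(−kt) = 0.1895.
M(0.0499) = 5400.0 + (11700 − 5400.0) × 0.1895 = 5400.0 + 1194 = 6593.9 km³.

6590 km³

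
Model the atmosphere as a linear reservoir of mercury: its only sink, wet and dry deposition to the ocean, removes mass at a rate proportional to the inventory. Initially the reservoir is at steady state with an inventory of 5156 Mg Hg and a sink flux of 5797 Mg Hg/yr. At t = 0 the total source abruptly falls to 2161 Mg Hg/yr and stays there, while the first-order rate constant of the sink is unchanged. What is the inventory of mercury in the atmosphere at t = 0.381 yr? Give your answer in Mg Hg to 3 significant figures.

4030 Mg Hg

The sink rate constant is k = F₀/M₀ = 5797/5156 = 1.124 yr⁻¹.
Solving dM/dt = F₁ − kM with M(0) = M₀ gives M(t) = F₁/k + (M₀ − F₁/k)·e^(−kt).
F₁/k = 2161/1.124 = 1922.0 Mg Hg; kt = 1.124 × 0.381 = 0.4284, e^(−kt) = 0.6516.
M(0.381) = 1922.0 + (5156 − 1922.0) × 0.6516 = 1922.0 + 2107 = 4029.2 Mg Hg.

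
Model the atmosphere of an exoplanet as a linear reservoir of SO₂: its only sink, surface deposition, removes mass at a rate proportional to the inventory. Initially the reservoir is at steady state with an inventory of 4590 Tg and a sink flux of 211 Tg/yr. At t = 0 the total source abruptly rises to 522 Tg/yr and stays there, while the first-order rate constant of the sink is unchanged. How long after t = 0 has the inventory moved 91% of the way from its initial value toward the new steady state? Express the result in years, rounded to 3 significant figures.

52.4 yr

τ = M₀/F₀ = 4590/211 = 21.75 yr.
The remaining gap fraction is e^(−t/τ); 91% covered ⇒ e^(−t/τ) = 0.0900.
t = −τ ln(0.0900) = 21.75 × 2.408 = 52.38 yr.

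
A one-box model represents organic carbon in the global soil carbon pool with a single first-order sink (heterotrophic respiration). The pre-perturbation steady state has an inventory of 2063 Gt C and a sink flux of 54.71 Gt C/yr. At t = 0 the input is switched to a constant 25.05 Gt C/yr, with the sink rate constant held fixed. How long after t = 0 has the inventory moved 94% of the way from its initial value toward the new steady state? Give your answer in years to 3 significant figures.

τ = M₀/F₀ = 2063/54.71 = 37.71 yr.
The remaining gap fraction is e^(−t/τ); 94% covered ⇒ e^(−t/τ) = 0.0600.
t = −τ ln(0.0600) = 37.71 × 2.813 = 106.1 yr.

106 yr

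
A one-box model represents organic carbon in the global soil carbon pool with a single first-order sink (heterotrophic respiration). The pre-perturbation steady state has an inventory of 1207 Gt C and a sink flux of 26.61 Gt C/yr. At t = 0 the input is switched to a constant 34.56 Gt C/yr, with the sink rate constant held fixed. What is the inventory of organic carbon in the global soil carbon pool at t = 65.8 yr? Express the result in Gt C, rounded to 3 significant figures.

1480 Gt C

τ = M₀/F₀ = 1207/26.61 = 45.36 yr; rate constant k = 1/τ.
New steady state M_∞ = F₁/k = F₁·τ = 34.56 × 45.36 = 1567.6 Gt C.
M(t) = M_∞ + (M₀ − M_∞)·e^(−t/τ); t/τ = 65.8/45.36 = 1.451, so e^(−t/τ) = 0.2344.
M(t) = 1567.6 − 360.6 × 0.2344 = 1483.1 Gt C.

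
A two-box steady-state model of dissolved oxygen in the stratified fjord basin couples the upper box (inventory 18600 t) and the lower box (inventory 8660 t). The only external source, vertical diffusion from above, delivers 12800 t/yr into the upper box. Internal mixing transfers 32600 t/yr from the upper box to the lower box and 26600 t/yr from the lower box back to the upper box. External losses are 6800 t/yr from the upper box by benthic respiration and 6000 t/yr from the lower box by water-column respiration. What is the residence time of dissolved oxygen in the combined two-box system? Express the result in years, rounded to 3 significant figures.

Treat the two boxes together as one reservoir: the mixing fluxes between them are internal recycling, so τ = ΣM / Σ(external losses).
M_total = 18600 + 8660 = 27260 t.
ΣF_external_out = 6800 + 6000 = 12800 t/yr.
τ = M_total / ΣF_ext = 27260 / 12800 = 2.130 yr.

2.13 yr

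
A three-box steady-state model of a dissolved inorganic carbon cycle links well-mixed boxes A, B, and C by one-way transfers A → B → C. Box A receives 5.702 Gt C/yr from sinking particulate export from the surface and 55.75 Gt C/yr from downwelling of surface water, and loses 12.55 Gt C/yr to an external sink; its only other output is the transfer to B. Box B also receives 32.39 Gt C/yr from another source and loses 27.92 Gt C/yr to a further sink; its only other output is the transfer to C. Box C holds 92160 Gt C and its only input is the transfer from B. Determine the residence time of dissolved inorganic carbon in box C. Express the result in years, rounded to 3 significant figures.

Box A: F(A→B) = (5.702 + 55.75) − 12.55 = 48.902 Gt C/yr.
Box B: F(B→C) = (48.902 + 32.39) − 27.92 = 53.372 Gt C/yr.
Box C throughput = its input = 53.372 Gt C/yr; τ = 92160 / 53.372 = 1727 yr.

1730 yr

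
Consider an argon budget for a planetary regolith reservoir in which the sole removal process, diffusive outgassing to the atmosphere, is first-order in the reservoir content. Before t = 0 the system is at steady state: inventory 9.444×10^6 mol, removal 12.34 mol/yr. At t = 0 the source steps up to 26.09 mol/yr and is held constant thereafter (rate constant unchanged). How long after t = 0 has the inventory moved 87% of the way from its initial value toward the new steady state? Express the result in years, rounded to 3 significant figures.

1.56×10^6 yr

τ = M₀/F₀ = 9.444×10^6/12.34 = 765300 yr.
The remaining gap fraction is e^(−t/τ); 87% covered ⇒ e^(−t/τ) = 0.130.
t = −τ ln(0.130) = 765300 × 2.040 = 1.561×10^6 yr.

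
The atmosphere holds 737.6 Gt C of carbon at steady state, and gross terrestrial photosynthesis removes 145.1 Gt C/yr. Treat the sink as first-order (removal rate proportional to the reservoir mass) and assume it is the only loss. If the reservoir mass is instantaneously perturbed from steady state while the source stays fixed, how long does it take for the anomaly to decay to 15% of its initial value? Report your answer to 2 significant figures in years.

For a linear reservoir the anomaly decays as exp(−t/τ) with τ = M/F = 737.6/145.1 = 5.083 yr.
exp(−t/τ) = 0.15 ⇒ t = −τ ln(0.15) = 5.083 × 1.897 = 9.644 yr.

9.6 yr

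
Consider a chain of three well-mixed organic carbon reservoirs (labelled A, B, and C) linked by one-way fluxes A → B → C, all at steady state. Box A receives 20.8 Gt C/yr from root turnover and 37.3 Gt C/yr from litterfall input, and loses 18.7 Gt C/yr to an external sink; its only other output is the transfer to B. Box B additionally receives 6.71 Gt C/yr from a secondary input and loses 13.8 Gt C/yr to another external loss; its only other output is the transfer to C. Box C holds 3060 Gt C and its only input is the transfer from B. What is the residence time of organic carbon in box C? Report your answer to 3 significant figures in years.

Box A: F(A→B) = (20.8 + 37.3) − 18.7 = 39.400 Gt C/yr.
Box B: F(B→C) = (39.400 + 6.71) − 13.8 = 32.310 Gt C/yr.
Box C throughput = its input = 32.310 Gt C/yr; τ = 3060 / 32.310 = 94.71 yr.

94.7 yr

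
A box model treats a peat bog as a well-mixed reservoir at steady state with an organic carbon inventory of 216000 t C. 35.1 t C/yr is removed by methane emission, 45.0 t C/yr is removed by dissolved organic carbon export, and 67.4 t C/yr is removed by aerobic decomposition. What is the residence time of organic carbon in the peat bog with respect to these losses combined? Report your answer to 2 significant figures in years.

Total removal = 35.10 + 45.00 + 67.40 = 147.50 t C/yr.
τ = M / ΣF_out = 216000 / 147.50 = 1464 yr.

1500 yr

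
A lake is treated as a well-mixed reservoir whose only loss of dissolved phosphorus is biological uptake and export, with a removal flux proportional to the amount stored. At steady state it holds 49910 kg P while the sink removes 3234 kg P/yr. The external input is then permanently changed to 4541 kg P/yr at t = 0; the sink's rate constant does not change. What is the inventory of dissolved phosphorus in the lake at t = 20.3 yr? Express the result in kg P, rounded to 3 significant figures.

64700 kg P

Residence time τ = M₀/F₀ = 15.43 yr. The eventual steady state is M_∞ = M₀·(F₁/F₀) = 49910 × 4541/3234 = 70081 kg P.
The anomaly ΔM(t) = M(t) − M_∞ decays as ΔM₀·e^(−t/τ) with ΔM₀ = 49910 − 70081 = −20170 kg P.
At t = 20.3 yr, e^(−t/τ) = e^(−1.315) = 0.2684, so ΔM = −5413 kg P and M = 70081 − 5413 = 64667 kg P.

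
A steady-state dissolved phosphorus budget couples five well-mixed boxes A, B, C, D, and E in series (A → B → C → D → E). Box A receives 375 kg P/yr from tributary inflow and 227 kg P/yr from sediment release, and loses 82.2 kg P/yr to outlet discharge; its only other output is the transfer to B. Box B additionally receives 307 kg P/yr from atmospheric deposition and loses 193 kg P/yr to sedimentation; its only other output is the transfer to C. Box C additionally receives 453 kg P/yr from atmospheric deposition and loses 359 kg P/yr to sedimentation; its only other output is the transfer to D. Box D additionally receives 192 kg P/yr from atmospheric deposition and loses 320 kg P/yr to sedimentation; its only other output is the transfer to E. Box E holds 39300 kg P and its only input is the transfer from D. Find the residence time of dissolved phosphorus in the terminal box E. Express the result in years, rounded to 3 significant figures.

65.5 yr

Box A: F(A→B) = (375 + 227) − 82.2 = 519.80 kg P/yr.
Box B: F(B→C) = (519.80 + 307) − 193 = 633.80 kg P/yr.
Box C: F(C→D) = (633.80 + 453) − 359 = 727.80 kg P/yr.
Box D: F(D→E) = (727.80 + 192) − 320 = 599.80 kg P/yr.
Box E throughput = its input = 599.80 kg P/yr; τ = 39300 / 599.80 = 65.52 yr.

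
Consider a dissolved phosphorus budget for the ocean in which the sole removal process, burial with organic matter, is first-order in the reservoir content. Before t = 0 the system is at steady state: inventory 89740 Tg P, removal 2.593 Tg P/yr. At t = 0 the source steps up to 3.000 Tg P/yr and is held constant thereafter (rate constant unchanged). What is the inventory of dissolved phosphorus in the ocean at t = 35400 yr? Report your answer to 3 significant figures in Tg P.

98800 Tg P

The sink rate constant is k = F₀/M₀ = 2.593/89740 = 2.889×10^-5 yr⁻¹.
Solving dM/dt = F₁ − kM with M(0) = M₀ gives M(t) = F₁/k + (M₀ − F₁/k)·e^(−kt).
F₁/k = 3.000/2.889×10^-5 = 103830 Tg P; kt = 2.889×10^-5 × 35400 = 1.023, e^(−kt) = 0.3596.
M(35400) = 103830 + (89740 − 103830) × 0.3596 = 103830 − 5065 = 98761 Tg P.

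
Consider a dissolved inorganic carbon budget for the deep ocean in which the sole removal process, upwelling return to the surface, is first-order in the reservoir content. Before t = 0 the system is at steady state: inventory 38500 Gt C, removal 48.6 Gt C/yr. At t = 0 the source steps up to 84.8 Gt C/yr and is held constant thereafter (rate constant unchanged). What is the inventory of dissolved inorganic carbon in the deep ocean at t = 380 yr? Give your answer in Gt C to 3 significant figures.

49400 Gt C

τ = M₀/F₀ = 38500/48.6 = 792.2 yr; rate constant k = 1/τ.
New steady state M_∞ = F₁/k = F₁·τ = 84.8 × 792.2 = 67177 Gt C.
M(t) = M_∞ + (M₀ − M_∞)·e^(−t/τ); t/τ = 380/792.2 = 0.4797, so e^(−t/τ) = 0.6190.
M(t) = 67177 − 28680 × 0.6190 = 49427 Gt C.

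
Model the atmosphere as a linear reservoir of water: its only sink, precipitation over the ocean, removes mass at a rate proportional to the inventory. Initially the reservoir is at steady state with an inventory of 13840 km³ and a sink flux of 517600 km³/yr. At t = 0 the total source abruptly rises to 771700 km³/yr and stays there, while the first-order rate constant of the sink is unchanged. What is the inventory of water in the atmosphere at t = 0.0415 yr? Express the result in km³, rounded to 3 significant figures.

19200 km³

τ = M₀/F₀ = 13840/517600 = 0.02674 yr; rate constant k = 1/τ.
New steady state M_∞ = F₁/k = F₁·τ = 771700 × 0.02674 = 20634 km³.
M(t) = M_∞ + (M₀ − M_∞)·e^(−t/τ); t/τ = 0.0415/0.02674 = 1.552, so e^(−t/τ) = 0.2118.
M(t) = 20634 − 6794 × 0.2118 = 19195 km³.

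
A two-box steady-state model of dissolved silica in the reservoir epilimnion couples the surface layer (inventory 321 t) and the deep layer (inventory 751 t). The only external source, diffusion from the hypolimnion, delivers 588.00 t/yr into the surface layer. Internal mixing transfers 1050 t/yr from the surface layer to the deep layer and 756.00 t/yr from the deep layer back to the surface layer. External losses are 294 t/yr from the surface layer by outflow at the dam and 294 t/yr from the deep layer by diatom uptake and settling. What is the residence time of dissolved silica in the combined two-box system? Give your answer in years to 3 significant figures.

For the system as a whole, the A↔B exchange is internal and contributes nothing to the throughput; only the external sinks remove mass.
M_total = 321 + 751 = 1072.0 t.
ΣF_external_out = 294 + 294 = 588.00 t/yr.
τ = M_total / ΣF_ext = 1072.0 / 588.00 = 1.823 yr.

1.82 yr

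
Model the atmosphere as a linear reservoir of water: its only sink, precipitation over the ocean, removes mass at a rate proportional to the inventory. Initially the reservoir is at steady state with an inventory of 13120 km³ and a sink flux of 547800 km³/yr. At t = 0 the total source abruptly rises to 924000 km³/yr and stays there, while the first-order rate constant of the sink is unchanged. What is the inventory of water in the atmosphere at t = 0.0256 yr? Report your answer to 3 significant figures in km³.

The sink rate constant is k = F₀/M₀ = 547800/13120 = 41.75 yr⁻¹.
Solving dM/dt = F₁ − kM with M(0) = M₀ gives M(t) = F₁/k + (M₀ − F₁/k)·e^(−kt).
F₁/k = 924000/41.75 = 22130 km³; kt = 41.75 × 0.0256 = 1.069, e^(−kt) = 0.3434.
M(0.0256) = 22130 + (13120 − 22130) × 0.3434 = 22130 − 3094 = 19036 km³.

19000 km³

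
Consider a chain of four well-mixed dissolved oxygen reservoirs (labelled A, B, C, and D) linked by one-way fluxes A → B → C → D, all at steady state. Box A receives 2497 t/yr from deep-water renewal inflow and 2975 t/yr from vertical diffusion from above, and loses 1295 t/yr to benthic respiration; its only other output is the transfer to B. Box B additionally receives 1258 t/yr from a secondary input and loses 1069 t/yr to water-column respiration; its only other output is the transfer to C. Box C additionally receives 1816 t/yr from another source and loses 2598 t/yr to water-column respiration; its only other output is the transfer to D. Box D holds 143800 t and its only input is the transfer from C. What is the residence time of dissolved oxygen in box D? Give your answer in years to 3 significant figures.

40.1 yr

Box A: F(A→B) = (2497 + 2975) − 1295 = 4177.0 t/yr.
Box B: F(B→C) = (4177.0 + 1258) − 1069 = 4366.0 t/yr.
Box C: F(C→D) = (4366.0 + 1816) − 2598 = 3584.0 t/yr.
Box D throughput = its input = 3584.0 t/yr; τ = 143800 / 3584.0 = 40.12 yr.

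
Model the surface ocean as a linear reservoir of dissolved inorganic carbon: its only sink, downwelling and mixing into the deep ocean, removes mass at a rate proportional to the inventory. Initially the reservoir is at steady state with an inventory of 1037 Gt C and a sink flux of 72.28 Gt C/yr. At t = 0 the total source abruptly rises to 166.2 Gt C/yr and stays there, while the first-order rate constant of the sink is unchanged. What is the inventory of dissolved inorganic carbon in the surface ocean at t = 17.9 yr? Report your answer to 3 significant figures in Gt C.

2000 Gt C

Residence time τ = M₀/F₀ = 14.35 yr. The eventual steady state is M_∞ = M₀·(F₁/F₀) = 1037 × 166.2/72.28 = 2384.5 Gt C.
The anomaly ΔM(t) = M(t) − M_∞ decays as ΔM₀·e^(−t/τ) with ΔM₀ = 1037 − 2384.5 = −1347 Gt C.
At t = 17.9 yr, e^(−t/τ) = e^(−1.248) = 0.2872, so ΔM = −387.0 Gt C and M = 2384.5 − 387.0 = 1997.5 Gt C.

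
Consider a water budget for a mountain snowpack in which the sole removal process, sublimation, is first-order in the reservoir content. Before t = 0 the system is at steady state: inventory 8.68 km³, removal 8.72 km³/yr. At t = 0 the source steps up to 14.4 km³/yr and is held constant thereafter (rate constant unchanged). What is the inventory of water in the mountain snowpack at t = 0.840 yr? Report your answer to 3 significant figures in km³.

11.9 km³

The sink rate constant is k = F₀/M₀ = 8.72/8.68 = 1.005 yr⁻¹.
Solving dM/dt = F₁ − kM with M(0) = M₀ gives M(t) = F₁/k + (M₀ − F₁/k)·e^(−kt).
F₁/k = 14.4/1.005 = 14.334 km³; kt = 1.005 × 0.840 = 0.8439, e^(−kt) = 0.4300.
M(0.840) = 14.334 + (8.68 − 14.334) × 0.4300 = 14.334 − 2.431 = 11.903 km³.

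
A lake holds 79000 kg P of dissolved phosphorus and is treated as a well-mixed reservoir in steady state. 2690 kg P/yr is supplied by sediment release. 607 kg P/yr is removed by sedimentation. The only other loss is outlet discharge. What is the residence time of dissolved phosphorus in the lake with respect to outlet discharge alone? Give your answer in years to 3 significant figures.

At steady state ΣF_in = ΣF_out.
ΣF_in = 2690.0 kg P/yr.
Outlet discharge flux = ΣF_in − (607) = 2690.0 − 607.0 = 2083 kg P/yr.
τ = M / F = 79000 / 2083 = 37.93 yr.

37.9 yr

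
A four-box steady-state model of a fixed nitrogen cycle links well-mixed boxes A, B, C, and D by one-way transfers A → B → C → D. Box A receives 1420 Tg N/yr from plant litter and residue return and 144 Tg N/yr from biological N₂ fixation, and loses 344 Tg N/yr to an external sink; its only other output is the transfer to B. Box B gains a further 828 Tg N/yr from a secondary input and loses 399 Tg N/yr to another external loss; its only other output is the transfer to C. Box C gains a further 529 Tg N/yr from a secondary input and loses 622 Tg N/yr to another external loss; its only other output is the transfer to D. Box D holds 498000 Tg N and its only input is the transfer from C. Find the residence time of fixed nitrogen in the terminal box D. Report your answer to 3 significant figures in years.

320 yr

Box A: F(A→B) = (1420 + 144) − 344 = 1220.0 Tg N/yr.
Box B: F(B→C) = (1220.0 + 828) − 399 = 1649.0 Tg N/yr.
Box C: F(C→D) = (1649.0 + 529) − 622 = 1556.0 Tg N/yr.
Box D throughput = its input = 1556.0 Tg N/yr; τ = 498000 / 1556.0 = 320.1 yr.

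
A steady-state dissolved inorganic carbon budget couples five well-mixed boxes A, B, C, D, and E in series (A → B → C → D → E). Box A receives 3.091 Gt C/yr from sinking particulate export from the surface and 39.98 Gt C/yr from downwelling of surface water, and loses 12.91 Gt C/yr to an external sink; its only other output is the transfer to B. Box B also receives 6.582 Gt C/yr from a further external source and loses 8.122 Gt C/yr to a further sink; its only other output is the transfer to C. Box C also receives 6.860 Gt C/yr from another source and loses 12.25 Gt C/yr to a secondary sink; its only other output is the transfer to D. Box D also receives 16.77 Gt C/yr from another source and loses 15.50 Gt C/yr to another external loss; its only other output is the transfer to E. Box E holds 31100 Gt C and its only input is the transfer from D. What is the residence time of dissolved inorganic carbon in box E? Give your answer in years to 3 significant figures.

1270 yr

Box A: F(A→B) = (3.091 + 39.98) − 12.91 = 30.161 Gt C/yr.
Box B: F(B→C) = (30.161 + 6.582) − 8.122 = 28.621 Gt C/yr.
Box C: F(C→D) = (28.621 + 6.860) − 12.25 = 23.231 Gt C/yr.
Box D: F(D→E) = (23.231 + 16.77) − 15.50 = 24.501 Gt C/yr.
Box E throughput = its input = 24.501 Gt C/yr; τ = 31100 / 24.501 = 1269 yr.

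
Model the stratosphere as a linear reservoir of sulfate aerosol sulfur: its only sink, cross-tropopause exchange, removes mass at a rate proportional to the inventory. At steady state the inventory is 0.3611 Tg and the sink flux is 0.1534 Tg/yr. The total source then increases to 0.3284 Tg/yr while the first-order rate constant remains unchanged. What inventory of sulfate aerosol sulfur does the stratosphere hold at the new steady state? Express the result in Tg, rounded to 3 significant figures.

Rate constant k = F/M = 0.1534 / 0.3611 = 0.4248 yr⁻¹.
At the new steady state, source = k·M_new ⇒ M_new = 0.3284 / 0.4248 = 0.7730 Tg.
(Equivalently M_new = M × F_new/F_old = 0.3611 × 0.3284/0.1534.)

0.773 Tg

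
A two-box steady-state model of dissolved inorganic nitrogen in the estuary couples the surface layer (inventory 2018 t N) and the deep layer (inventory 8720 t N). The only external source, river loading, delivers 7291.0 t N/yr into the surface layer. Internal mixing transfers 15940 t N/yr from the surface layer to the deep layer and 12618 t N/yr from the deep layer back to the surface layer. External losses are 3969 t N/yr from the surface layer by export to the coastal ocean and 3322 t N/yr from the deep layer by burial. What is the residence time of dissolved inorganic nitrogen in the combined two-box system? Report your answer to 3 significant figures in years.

1.47 yr

For the system as a whole, the A↔B exchange is internal and contributes nothing to the throughput; only the external sinks remove mass.
M_total = 2018 + 8720 = 10738 t N.
ΣF_external_out = 3969 + 3322 = 7291.0 t N/yr.
τ = M_total / ΣF_ext = 10738 / 7291.0 = 1.473 yr.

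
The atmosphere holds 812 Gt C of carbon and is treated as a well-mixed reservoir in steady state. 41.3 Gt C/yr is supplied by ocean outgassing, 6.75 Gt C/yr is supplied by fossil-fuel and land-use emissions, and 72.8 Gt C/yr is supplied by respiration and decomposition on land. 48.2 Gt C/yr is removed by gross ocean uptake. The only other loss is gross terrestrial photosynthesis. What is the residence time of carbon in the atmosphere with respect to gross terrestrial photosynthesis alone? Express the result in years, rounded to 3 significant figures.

At steady state ΣF_in = ΣF_out.
ΣF_in = 41.3 + 6.75 + 72.8 = 120.85 Gt C/yr.
Gross terrestrial photosynthesis flux = ΣF_in − (48.2) = 120.85 − 48.20 = 72.65 Gt C/yr.
τ = M / F = 812 / 72.65 = 11.18 yr.

11.2 yr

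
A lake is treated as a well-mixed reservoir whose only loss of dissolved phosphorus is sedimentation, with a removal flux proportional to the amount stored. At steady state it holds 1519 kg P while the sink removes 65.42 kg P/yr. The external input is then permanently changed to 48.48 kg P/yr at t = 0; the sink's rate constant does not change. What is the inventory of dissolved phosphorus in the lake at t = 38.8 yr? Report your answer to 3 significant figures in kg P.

Residence time τ = M₀/F₀ = 23.22 yr. The eventual steady state is M_∞ = M₀·(F₁/F₀) = 1519 × 48.48/65.42 = 1125.7 kg P.
The anomaly ΔM(t) = M(t) − M_∞ decays as ΔM₀·e^(−t/τ) with ΔM₀ = 1519 − 1125.7 = 393.3 kg P.
At t = 38.8 yr, e^(−t/τ) = e^(−1.671) = 0.1881, so ΔM = 73.97 kg P and M = 1125.7 + 73.97 = 1199.6 kg P.

1200 kg P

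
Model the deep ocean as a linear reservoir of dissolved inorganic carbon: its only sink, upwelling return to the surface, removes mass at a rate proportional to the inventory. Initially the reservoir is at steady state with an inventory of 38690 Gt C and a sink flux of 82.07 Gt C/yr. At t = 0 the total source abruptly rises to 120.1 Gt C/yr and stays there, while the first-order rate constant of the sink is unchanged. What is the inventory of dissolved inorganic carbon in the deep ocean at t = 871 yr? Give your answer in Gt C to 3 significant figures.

53800 Gt C

τ = M₀/F₀ = 38690/82.07 = 471.4 yr; rate constant k = 1/τ.
New steady state M_∞ = F₁/k = F₁·τ = 120.1 × 471.4 = 56618 Gt C.
M(t) = M_∞ + (M₀ − M_∞)·e^(−t/τ); t/τ = 871/471.4 = 1.848, so e^(−t/τ) = 0.1576.
M(t) = 56618 − 17930 × 0.1576 = 53793 Gt C.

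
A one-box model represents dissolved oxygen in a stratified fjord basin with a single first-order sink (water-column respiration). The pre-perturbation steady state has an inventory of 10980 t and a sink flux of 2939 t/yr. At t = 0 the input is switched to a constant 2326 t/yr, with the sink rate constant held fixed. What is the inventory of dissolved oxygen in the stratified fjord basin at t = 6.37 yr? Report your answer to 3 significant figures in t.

9110 t

τ = M₀/F₀ = 10980/2939 = 3.736 yr; rate constant k = 1/τ.
New steady state M_∞ = F₁/k = F₁·τ = 2326 × 3.736 = 8689.9 t.
M(t) = M_∞ + (M₀ − M_∞)·e^(−t/τ); t/τ = 6.37/3.736 = 1.705, so e^(−t/τ) = 0.1818.
M(t) = 8689.9 + 2290 × 0.1818 = 9106.1 t.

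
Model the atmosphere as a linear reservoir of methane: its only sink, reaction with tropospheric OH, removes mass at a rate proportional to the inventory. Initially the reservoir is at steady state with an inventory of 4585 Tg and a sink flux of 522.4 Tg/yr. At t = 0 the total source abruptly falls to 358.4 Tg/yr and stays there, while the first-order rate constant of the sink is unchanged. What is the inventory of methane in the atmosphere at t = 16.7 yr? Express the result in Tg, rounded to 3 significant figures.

The sink rate constant is k = F₀/M₀ = 522.4/4585 = 0.1139 yr⁻¹.
Solving dM/dt = F₁ − kM with M(0) = M₀ gives M(t) = F₁/k + (M₀ − F₁/k)·e^(−kt).
F₁/k = 358.4/0.1139 = 3145.6 Tg; kt = 0.1139 × 16.7 = 1.903, e^(−kt) = 0.1492.
M(16.7) = 3145.6 + (4585 − 3145.6) × 0.1492 = 3145.6 + 214.7 = 3360.3 Tg.

3360 Tg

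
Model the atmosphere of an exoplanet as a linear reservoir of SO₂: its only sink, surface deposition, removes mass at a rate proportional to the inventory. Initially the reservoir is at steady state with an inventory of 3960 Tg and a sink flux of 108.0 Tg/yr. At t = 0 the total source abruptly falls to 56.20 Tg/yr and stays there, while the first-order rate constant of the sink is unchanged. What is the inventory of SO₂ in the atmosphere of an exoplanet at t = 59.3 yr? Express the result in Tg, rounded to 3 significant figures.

2440 Tg

Residence time τ = M₀/F₀ = 36.67 yr. The eventual steady state is M_∞ = M₀·(F₁/F₀) = 3960 × 56.20/108.0 = 2060.7 Tg.
The anomaly ΔM(t) = M(t) − M_∞ decays as ΔM₀·e^(−t/τ) with ΔM₀ = 3960 − 2060.7 = 1899 Tg.
At t = 59.3 yr, e^(−t/τ) = e^(−1.617) = 0.1984, so ΔM = 376.9 Tg and M = 2060.7 + 376.9 = 2437.6 Tg.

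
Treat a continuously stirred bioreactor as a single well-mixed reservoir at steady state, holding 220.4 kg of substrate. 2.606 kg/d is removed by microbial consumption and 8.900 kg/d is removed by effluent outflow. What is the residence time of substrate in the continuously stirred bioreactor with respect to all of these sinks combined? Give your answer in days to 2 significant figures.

19 d

Total removal flux = 2.606 + 8.900 = 11.506 kg/d.
τ = M / ΣF_out = 220.4 / 11.506 = 19.16 d.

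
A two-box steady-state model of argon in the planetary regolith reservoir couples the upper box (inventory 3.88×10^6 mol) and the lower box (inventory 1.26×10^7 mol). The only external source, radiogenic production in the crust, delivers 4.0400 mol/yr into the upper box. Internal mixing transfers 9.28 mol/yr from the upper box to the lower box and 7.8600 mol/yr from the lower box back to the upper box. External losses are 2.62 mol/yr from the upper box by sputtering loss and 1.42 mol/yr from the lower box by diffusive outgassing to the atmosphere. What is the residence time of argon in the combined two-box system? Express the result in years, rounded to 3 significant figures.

4.08×10^6 yr

For the system as a whole, the A↔B exchange is internal and contributes nothing to the throughput; only the external sinks remove mass.
M_total = 3.88×10^6 + 1.26×10^7 = 1.6480×10^7 mol.
ΣF_external_out = 2.62 + 1.42 = 4.0400 mol/yr.
τ = M_total / ΣF_ext = 1.6480×10^7 / 4.0400 = 4.079×10^6 yr.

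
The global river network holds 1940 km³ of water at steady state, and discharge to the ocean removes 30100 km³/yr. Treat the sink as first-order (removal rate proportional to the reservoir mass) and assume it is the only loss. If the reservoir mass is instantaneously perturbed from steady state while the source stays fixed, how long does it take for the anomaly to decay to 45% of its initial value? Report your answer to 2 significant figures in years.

For a linear reservoir the anomaly decays as exp(−t/τ) with τ = M/F = 1940/30100 = 0.06445 yr.
exp(−t/τ) = 0.45 ⇒ t = −τ ln(0.45) = 0.06445 × 0.7985 = 0.05147 yr.

0.051 yr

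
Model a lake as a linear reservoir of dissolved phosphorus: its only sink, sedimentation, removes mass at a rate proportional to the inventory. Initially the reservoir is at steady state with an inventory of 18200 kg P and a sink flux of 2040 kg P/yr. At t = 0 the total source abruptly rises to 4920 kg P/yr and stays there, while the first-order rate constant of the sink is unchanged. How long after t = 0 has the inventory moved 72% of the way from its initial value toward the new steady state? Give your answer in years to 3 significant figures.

11.4 yr

τ = M₀/F₀ = 18200/2040 = 8.922 yr.
The remaining gap fraction is e^(−t/τ); 72% covered ⇒ e^(−t/τ) = 0.280.
t = −τ ln(0.280) = 8.922 × 1.273 = 11.36 yr.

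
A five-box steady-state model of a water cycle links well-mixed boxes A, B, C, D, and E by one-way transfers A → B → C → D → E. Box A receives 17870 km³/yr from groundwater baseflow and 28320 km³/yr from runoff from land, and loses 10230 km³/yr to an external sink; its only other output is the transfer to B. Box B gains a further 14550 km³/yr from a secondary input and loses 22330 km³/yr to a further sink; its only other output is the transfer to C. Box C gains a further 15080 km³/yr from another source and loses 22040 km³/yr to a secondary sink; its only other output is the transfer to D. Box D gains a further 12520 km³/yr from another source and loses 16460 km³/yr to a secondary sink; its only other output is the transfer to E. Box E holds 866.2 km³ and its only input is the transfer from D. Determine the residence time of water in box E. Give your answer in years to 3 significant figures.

0.0501 yr

Box A: F(A→B) = (17870 + 28320) − 10230 = 35960 km³/yr.
Box B: F(B→C) = (35960 + 14550) − 22330 = 28180 km³/yr.
Box C: F(C→D) = (28180 + 15080) − 22040 = 21220 km³/yr.
Box D: F(D→E) = (21220 + 12520) − 16460 = 17280 km³/yr.
Box E throughput = its input = 17280 km³/yr; τ = 866.2 / 17280 = 0.05013 yr.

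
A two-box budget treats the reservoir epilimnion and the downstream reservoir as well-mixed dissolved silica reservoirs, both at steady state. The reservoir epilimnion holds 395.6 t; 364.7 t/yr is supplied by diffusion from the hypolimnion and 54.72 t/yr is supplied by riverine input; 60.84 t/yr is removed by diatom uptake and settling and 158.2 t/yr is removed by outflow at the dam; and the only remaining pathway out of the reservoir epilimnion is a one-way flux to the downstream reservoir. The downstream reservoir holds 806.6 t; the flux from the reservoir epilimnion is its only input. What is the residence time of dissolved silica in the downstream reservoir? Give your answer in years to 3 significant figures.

4.03 yr

Balance the reservoir epilimnion: ΣF_in = 364.7 + 54.72 = 419.42 t/yr.
Flux to the downstream reservoir = ΣF_in − (60.84 + 158.2) = 200.38 t/yr.
At steady state the output of the downstream reservoir equals its input, 200.38 t/yr.
τ = M / F = 806.6 / 200.38 = 4.025 yr.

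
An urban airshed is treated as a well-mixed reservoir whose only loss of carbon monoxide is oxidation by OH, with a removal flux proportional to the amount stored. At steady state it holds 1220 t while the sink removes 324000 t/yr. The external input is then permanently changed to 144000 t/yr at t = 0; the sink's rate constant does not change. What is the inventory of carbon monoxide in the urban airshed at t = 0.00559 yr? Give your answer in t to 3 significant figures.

Residence time τ = M₀/F₀ = 0.003765 yr. The eventual steady state is M_∞ = M₀·(F₁/F₀) = 1220 × 144000/324000 = 542.22 t.
The anomaly ΔM(t) = M(t) − M_∞ decays as ΔM₀·e^(−t/τ) with ΔM₀ = 1220 − 542.22 = 677.8 t.
At t = 0.00559 yr, e^(−t/τ) = e^(−1.485) = 0.2266, so ΔM = 153.6 t and M = 542.22 + 153.6 = 695.81 t.

696 t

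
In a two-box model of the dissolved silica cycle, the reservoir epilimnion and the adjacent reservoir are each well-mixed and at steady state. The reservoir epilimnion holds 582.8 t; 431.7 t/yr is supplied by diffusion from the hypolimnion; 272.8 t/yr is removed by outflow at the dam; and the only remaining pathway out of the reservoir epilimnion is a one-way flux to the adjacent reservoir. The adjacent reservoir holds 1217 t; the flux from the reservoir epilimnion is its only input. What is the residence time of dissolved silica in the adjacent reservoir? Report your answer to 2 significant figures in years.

7.7 yr

Balance the reservoir epilimnion: ΣF_in = 431.70 t/yr.
Flux to the adjacent reservoir = ΣF_in − (272.8) = 158.90 t/yr.
At steady state the output of the adjacent reservoir equals its input, 158.90 t/yr.
τ = M / F = 1217 / 158.90 = 7.659 yr.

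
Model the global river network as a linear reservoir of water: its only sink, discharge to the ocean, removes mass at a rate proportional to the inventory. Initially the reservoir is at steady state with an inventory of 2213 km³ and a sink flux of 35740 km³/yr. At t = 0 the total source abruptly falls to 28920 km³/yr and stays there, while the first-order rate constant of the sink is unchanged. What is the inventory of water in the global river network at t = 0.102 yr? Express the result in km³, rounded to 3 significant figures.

Residence time τ = M₀/F₀ = 0.06192 yr. The eventual steady state is M_∞ = M₀·(F₁/F₀) = 2213 × 28920/35740 = 1790.7 km³.
The anomaly ΔM(t) = M(t) − M_∞ decays as ΔM₀·e^(−t/τ) with ΔM₀ = 2213 − 1790.7 = 422.3 km³.
At t = 0.102 yr, e^(−t/τ) = e^(−1.647) = 0.1926, so ΔM = 81.32 km³ and M = 1790.7 + 81.32 = 1872.0 km³.

1870 km³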